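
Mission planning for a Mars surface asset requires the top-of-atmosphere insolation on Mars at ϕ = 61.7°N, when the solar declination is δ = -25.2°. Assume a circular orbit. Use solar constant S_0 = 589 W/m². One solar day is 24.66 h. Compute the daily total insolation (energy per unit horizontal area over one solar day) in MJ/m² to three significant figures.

cos h₀ = −tan(+61.7°) tan(-25.200°) = 0.8739, h₀ = 0.5076 rad.
Bracket: h₀ sin ϕ sin δ + cos ϕ cos δ sin h₀ = 0.5076×0.88048×-0.42578 + 0.47409×0.90483×0.48605 = -0.190295 + 0.208501 = 0.018206.
Q̄ = (S_0/π) × [bracket] = (589/π) × 0.018206 = 3.4133 W/m².
Daily total = Q̄ × 24.66 h × 3600 s/h = 3.4133 × 24.66 × 3600 / 10⁶ = 0.3030 MJ/m².

0.303 MJ/m²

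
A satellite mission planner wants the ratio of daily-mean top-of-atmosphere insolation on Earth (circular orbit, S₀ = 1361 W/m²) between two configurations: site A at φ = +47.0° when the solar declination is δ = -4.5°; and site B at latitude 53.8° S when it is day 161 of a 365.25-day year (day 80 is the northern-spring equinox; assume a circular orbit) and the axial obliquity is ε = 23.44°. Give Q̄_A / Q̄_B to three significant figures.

Q̄_A / Q̄_B ≈ 4.17

— Configuration A (φ=+47.0°):
cos H₀ = −tan(+47.0°) tan(-4.500°) = 0.0844, H₀ = 1.4863 rad.
Bracket: H₀ sin φ sin δ + cos φ cos δ sin H₀ = 1.4863×0.73135×-0.07846 + 0.68200×0.99692×0.99643 = -0.085286 + 0.677472 = 0.592186.
Q̄ = (S₀/π) × [bracket] = (1361/π) × 0.592186 = 256.55 W/m².
— Configuration B (φ=-53.8°):
Solar longitude: λ_s = 360° × (161 − 80)/365.25 = 79.836°.
sin δ = sin 23.44° × sin 79.836° = 0.39155, so δ = +23.051°.
cos H₀ = −tan(-53.8°) tan(+23.051°) = 0.5814, H₀ = 0.9503 rad.
Bracket: H₀ sin φ sin δ + cos φ cos δ sin H₀ = 0.9503×-0.80696×0.39155 + 0.59061×0.92016×0.81362 = -0.300262 + 0.442166 = 0.141904.
Q̄ = (S₀/π) × [bracket] = (1361/π) × 0.141904 = 61.476 W/m².
Ratio Q̄_A / Q̄_B = 256.55 / 61.476 = 4.173.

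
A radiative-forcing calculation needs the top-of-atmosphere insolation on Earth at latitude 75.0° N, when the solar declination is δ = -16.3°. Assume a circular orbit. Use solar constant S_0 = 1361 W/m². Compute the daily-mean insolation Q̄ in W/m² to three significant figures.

Q̄ ≈ 0.00 W/m²

cos h₀ = −tan(+75.0°) tan(-16.300°) = 1.0913 ≥ 1 ⇒ polar night, h₀ = 0 and Q̄ = 0.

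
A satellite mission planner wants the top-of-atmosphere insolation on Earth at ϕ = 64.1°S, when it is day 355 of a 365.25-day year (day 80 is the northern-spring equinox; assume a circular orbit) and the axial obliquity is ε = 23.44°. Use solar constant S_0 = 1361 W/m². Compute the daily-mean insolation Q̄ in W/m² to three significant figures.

Solar longitude: L_s = 360° × (355 − 80)/365.25 = 271.047°.
sin δ = sin 23.44° × sin 271.047° = -0.39772, so δ = -23.436°.
cos h₀ = −tan(-64.1°) tan(-23.436°) = -0.8927, h₀ = 2.6741 rad.
Bracket: h₀ sin ϕ sin δ + cos ϕ cos δ sin h₀ = 2.6741×-0.89956×-0.39772 + 0.43680×0.91751×0.45061 = 0.956721 + 0.180590 = 1.137311.
Q̄ = (S_0/π) × [bracket] = (1361/π) × 1.137311 = 492.7 W/m².

Q̄ ≈ 493 W/m²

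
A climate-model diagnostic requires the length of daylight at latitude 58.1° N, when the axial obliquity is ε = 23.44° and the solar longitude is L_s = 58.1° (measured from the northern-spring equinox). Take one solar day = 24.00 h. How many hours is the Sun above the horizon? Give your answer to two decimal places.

Solar declination: sin δ = sin ε · sin L_s = sin 23.44° × sin 58.1° = 0.33771, so δ = +19.737°.
cos h₀ = −tan ϕ · tan δ = −tan(+58.1°) × tan(+19.737°) = -0.5764, so h₀ = 2.1851 rad = 125.20°.
Daylight = 2h₀/(2π) × 24.00 h = (2.1851/π) × 24.00 = 16.69 h.

16.69 h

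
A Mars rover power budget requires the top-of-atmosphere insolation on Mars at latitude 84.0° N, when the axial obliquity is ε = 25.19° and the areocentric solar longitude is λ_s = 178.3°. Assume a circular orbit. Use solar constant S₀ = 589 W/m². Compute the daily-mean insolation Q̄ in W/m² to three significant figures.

Q̄ ≈ 23.4 W/m²

sin δ = sin 25.19° × sin 178.3° = 0.01263, so δ = +0.723°.
cos H₀ = −tan(+84.0°) tan(+0.723°) = -0.1201, H₀ = 1.6912 rad.
Bracket: H₀ sin φ sin δ + cos φ cos δ sin H₀ = 1.6912×0.99452×0.01263 + 0.10453×0.99992×0.99276 = 0.021243 + 0.103765 = 0.125008.
Q̄ = (S₀/π) × [bracket] = (589/π) × 0.125008 = 23.44 W/m².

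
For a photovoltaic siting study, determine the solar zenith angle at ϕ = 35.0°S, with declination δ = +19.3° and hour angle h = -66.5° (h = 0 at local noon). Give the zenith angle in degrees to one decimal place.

θ_z = 83.2°

cos θ_z = sin ϕ sin δ + cos ϕ cos δ cos h = -0.189575 + 0.308279 = 0.118704.
θ_z = arccos(0.118704) = 83.2°.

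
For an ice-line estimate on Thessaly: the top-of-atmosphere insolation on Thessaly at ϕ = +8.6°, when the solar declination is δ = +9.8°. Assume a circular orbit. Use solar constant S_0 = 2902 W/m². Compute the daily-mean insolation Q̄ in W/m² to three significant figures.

cos h₀ = −tan(+8.6°) tan(+9.800°) = -0.0261, h₀ = 1.5969 rad.
Bracket: h₀ sin ϕ sin δ + cos ϕ cos δ sin h₀ = 1.5969×0.14954×0.17021 + 0.98876×0.98541×0.99966 = 0.040646 + 0.974003 = 1.014649.
Q̄ = (S_0/π) × [bracket] = (2902/π) × 1.014649 = 937.3 W/m².

Q̄ ≈ 937 W/m²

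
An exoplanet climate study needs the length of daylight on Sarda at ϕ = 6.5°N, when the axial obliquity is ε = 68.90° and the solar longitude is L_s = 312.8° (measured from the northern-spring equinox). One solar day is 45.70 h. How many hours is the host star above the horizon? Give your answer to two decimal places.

21.29 h

Solar declination: sin δ = sin ε · sin L_s = sin 68.90° × sin 312.8° = -0.68454, so δ = -43.199°.
cos h₀ = −tan ϕ · tan δ = −tan(+6.5°) × tan(-43.199°) = 0.1070, so h₀ = 1.4636 rad = 83.86°.
Daylight = 2h₀/(2π) × 45.70 h = (1.4636/π) × 45.70 = 21.29 h.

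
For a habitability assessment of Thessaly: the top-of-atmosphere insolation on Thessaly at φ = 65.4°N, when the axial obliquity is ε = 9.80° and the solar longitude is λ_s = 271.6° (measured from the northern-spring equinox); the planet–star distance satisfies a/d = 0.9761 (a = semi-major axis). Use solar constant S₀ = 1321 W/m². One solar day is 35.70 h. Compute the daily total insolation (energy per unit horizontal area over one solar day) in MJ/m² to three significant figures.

10.1 MJ/m²

Solar declination: sin δ = sin ε · sin λ_s = sin 9.80° × sin 271.6° = -0.17014, so δ = -9.796°.
cos H₀ = −tan(+65.4°) tan(-9.796°) = 0.3771, H₀ = 1.1841 rad.
Bracket: H₀ sin φ sin δ + cos φ cos δ sin H₀ = 1.1841×0.90924×-0.17014 + 0.41628×0.98542×0.92616 = -0.183178 + 0.379921 = 0.196743.
Inverse-square distance factor (a/d)² = 0.9761² = 0.952771.
Q̄ = (S₀/π) × 0.952771 × [bracket] = (1321/π) × 0.952771 × 0.196743 = 78.821 W/m².
Daily total = Q̄ × 35.70 h × 3600 s/h = 78.821 × 35.70 × 3600 / 10⁶ = 10.13 MJ/m².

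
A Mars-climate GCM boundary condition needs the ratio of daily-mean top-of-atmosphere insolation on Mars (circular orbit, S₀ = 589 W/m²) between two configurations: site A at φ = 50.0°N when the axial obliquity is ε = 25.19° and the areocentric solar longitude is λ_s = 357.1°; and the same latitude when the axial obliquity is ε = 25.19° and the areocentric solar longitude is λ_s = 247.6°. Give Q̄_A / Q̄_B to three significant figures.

Q̄_A / Q̄_B ≈ 3.15

— Configuration A (φ=+50.0°):
sin δ = sin 25.19° × sin 357.1° = -0.02153, so δ = -1.234°.
cos H₀ = −tan(+50.0°) tan(-1.234°) = 0.0257, H₀ = 1.5451 rad.
Bracket: H₀ sin φ sin δ + cos φ cos δ sin H₀ = 1.5451×0.76604×-0.02153 + 0.64279×0.99977×0.99967 = -0.025483 + 0.642430 = 0.616947.
Q̄ = (S₀/π) × [bracket] = (589/π) × 0.616947 = 115.67 W/m².
— Configuration B (φ=+50.0°):
sin δ = sin 25.19° × sin 247.6° = -0.39351, so δ = -23.173°.
cos H₀ = −tan(+50.0°) tan(-23.173°) = 0.5101, H₀ = 1.0355 rad.
Bracket: H₀ sin φ sin δ + cos φ cos δ sin H₀ = 1.0355×0.76604×-0.39351 + 0.64279×0.91932×0.86010 = -0.312146 + 0.508259 = 0.196113.
Q̄ = (S₀/π) × [bracket] = (589/π) × 0.196113 = 36.768 W/m².
Ratio Q̄_A / Q̄_B = 115.67 / 36.768 = 3.146.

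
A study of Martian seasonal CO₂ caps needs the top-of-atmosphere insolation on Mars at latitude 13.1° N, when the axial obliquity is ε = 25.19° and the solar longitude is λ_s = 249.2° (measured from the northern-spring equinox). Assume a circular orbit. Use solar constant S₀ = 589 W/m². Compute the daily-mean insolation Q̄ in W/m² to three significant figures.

Q̄ ≈ 142 W/m²

Solar declination: sin δ = sin ε · sin λ_s = sin 25.19° × sin 249.2° = -0.39788, so δ = -23.446°.
cos H₀ = −tan(+13.1°) tan(-23.446°) = 0.1009, H₀ = 1.4697 rad.
Bracket: H₀ sin φ sin δ + cos φ cos δ sin H₀ = 1.4697×0.22665×-0.39788 + 0.97398×0.91744×0.99489 = -0.132537 + 0.889002 = 0.756465.
Q̄ = (S₀/π) × [bracket] = (589/π) × 0.756465 = 141.8 W/m².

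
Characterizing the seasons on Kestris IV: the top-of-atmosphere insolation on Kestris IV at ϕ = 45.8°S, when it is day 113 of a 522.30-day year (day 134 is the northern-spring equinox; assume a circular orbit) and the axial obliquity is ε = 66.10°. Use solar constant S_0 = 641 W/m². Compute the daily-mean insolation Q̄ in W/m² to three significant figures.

Solar longitude: L_s = 360° × (113 − 134)/522.30 = -14.474°, i.e. -14.474° + 360° = 345.526°.
sin δ = sin 66.10° × sin 345.526° = -0.22852, so δ = -13.210°.
cos h₀ = −tan(-45.8°) tan(-13.210°) = -0.2414, h₀ = 1.8146 rad.
Bracket: h₀ sin ϕ sin δ + cos ϕ cos δ sin h₀ = 1.8146×-0.71691×-0.22852 + 0.69717×0.97354×0.97043 = 0.297283 + 0.658653 = 0.955936.
Q̄ = (S_0/π) × [bracket] = (641/π) × 0.955936 = 195.0 W/m².

Q̄ ≈ 195 W/m²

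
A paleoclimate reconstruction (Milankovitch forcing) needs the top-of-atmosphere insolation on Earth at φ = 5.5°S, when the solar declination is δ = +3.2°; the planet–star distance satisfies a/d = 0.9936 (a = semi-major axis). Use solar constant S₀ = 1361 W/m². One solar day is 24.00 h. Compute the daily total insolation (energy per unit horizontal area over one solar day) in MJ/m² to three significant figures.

36.4 MJ/m²

cos H₀ = −tan(-5.5°) tan(+3.200°) = 0.0054, H₀ = 1.5654 rad.
Bracket: H₀ sin φ sin δ + cos φ cos δ sin H₀ = 1.5654×-0.09585×0.05582 + 0.99540×0.99844×0.99999 = -0.008375 + 0.993837 = 0.985462.
Inverse-square distance factor (a/d)² = 0.9936² = 0.987241.
Q̄ = (S₀/π) × 0.987241 × [bracket] = (1361/π) × 0.987241 × 0.985462 = 421.47 W/m².
Daily total = Q̄ × 24.00 h × 3600 s/h = 421.47 × 24.00 × 3600 / 10⁶ = 36.42 MJ/m².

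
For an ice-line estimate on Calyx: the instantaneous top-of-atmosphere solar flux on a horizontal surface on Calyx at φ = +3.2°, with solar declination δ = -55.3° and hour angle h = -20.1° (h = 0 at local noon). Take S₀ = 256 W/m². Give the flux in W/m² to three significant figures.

125 W/m²

cos θ_z = sin φ sin δ + cos φ cos δ cos h = -0.045893 + 0.533774 = 0.487881.
Flux = S₀ · cos θ_z = 256 × 0.487881 = 124.9 W/m².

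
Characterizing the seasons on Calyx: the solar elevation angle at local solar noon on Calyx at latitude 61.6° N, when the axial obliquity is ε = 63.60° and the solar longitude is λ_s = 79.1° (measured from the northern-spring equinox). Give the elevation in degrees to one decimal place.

90.0°

Solar declination: sin δ = sin ε · sin λ_s = sin 63.60° × sin 79.1° = 0.87955, so δ = +61.588°.
At local noon the hour angle is zero, so the zenith angle equals |φ − δ| = |+61.6° − (+61.588°)| = 0.012°.
Elevation = 90° − 0.012° = 90.0°.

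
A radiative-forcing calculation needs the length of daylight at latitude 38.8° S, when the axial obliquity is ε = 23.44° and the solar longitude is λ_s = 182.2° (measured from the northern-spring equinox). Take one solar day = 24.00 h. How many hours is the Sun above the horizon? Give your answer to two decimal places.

Solar declination: sin δ = sin ε · sin λ_s = sin 23.44° × sin 182.2° = -0.01527, so δ = -0.875°.
cos H₀ = −tan φ · tan δ = −tan(-38.8°) × tan(-0.875°) = -0.0123, so H₀ = 1.5831 rad = 90.70°.
Daylight = 2H₀/(2π) × 24.00 h = (1.5831/π) × 24.00 = 12.09 h.

12.09 h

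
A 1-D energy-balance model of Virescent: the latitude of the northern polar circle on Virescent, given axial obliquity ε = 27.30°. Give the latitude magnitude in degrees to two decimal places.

The polar circle is the lowest latitude that experiences at least one full rotation of continuous daylight at the northern-summer solstice; it lies at |ϕ| = 90° − ε = 90° − 27.30° = 62.70°.

62.70°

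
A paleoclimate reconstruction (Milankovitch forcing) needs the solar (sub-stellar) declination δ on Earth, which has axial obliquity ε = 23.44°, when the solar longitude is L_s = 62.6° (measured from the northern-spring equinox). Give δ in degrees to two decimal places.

sin δ = sin ε · sin L_s = sin 23.44° × sin 62.6° = 0.353163.
δ = arcsin(0.353163) = +20.68°.

δ = +20.68°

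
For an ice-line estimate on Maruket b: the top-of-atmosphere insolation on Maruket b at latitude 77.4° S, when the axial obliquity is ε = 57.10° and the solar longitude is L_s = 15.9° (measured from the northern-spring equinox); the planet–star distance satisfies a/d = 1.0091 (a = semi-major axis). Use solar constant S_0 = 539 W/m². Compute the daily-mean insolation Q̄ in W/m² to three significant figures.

Solar declination: sin δ = sin ε · sin L_s = sin 57.10° × sin 15.9° = 0.23002, so δ = +13.298°.
cos h₀ = −tan(-77.4°) tan(+13.298°) = 1.0574 ≥ 1 ⇒ polar night, h₀ = 0 and Q̄ = 0.
Inverse-square distance factor (a/d)² = 1.0091² = 1.018283.

Q̄ ≈ 0.00 W/m²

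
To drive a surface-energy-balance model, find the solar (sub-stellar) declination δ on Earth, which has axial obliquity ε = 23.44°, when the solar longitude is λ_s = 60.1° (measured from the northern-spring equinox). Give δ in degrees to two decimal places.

sin δ = sin ε · sin λ_s = sin 23.44° × sin 60.1° = 0.344842.
δ = arcsin(0.344842) = +20.17°.

δ = +20.17°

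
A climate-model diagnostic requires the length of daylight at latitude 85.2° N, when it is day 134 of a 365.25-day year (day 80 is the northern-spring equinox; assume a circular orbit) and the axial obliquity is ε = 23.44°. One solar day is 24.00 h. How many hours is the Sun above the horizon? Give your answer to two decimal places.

24.00 h

Solar longitude: λ_s = 360° × (134 − 80)/365.25 = 53.224°.
sin δ = sin 23.44° × sin 53.224° = 0.31862, so δ = +18.580°.
Sunrise equation: cos H₀ = −tan φ · tan δ = -4.0030 ≤ −1, so the Sun never sets (polar day) and H₀ = π.
Daylight = 2H₀/(2π) × 24.00 h = (3.1416/π) × 24.00 = 24.00 h.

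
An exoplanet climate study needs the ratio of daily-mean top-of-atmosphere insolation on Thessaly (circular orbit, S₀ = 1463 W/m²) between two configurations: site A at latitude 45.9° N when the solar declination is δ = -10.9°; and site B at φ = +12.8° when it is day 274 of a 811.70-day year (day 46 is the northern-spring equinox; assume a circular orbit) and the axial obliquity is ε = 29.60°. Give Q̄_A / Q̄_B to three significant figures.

Q̄_A / Q̄_B ≈ 0.470

— Configuration A (φ=+45.9°):
cos H₀ = −tan(+45.9°) tan(-10.900°) = 0.1987, H₀ = 1.3707 rad.
Bracket: H₀ sin φ sin δ + cos φ cos δ sin H₀ = 1.3707×0.71813×-0.18910 + 0.69591×0.98196×0.98006 = -0.186139 + 0.669730 = 0.483591.
Q̄ = (S₀/π) × [bracket] = (1463/π) × 0.483591 = 225.20 W/m².
— Configuration B (φ=+12.8°):
Solar longitude: λ_s = 360° × (274 − 46)/811.70 = 101.121°.
sin δ = sin 29.60° × sin 101.121° = 0.48467, so δ = +28.991°.
cos H₀ = −tan(+12.8°) tan(+28.991°) = -0.1259, H₀ = 1.6970 rad.
Bracket: H₀ sin φ sin δ + cos φ cos δ sin H₀ = 1.6970×0.22155×0.48467 + 0.97515×0.87470×0.99204 = 0.182222 + 0.846174 = 1.028396.
Q̄ = (S₀/π) × [bracket] = (1463/π) × 1.028396 = 478.91 W/m².
Ratio Q̄_A / Q̄_B = 225.20 / 478.91 = 0.4702.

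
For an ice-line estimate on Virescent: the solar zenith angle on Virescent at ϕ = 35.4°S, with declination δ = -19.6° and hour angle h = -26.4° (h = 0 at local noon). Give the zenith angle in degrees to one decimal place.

cos θ_z = sin ϕ sin δ + cos ϕ cos δ cos h = 0.194321 + 0.687815 = 0.882136.
θ_z = arccos(0.882136) = 28.1°.

θ_z = 28.1°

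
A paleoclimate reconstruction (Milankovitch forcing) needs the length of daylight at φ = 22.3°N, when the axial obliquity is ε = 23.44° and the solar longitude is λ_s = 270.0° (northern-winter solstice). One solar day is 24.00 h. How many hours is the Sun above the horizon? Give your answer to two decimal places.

Solar declination: sin δ = sin ε · sin λ_s = sin 23.44° × sin 270.0° = -0.39779, so δ = -23.440°.
cos H₀ = −tan φ · tan δ = −tan(+22.3°) × tan(-23.440°) = 0.1778, so H₀ = 1.3920 rad = 79.76°.
Daylight = 2H₀/(2π) × 24.00 h = (1.3920/π) × 24.00 = 10.63 h.

10.63 h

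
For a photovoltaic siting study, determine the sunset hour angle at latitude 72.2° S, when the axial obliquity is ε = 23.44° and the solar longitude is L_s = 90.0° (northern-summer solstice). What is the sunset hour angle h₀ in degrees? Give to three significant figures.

h₀ = 0.00°

Solar declination: sin δ = sin ε · sin L_s = sin 23.44° × sin 90.0° = 0.39779, so δ = +23.440°.
cos h₀ = −tan ϕ · tan δ = 1.3504 ≥ 1, so the Sun never rises (polar night) and h₀ = 0.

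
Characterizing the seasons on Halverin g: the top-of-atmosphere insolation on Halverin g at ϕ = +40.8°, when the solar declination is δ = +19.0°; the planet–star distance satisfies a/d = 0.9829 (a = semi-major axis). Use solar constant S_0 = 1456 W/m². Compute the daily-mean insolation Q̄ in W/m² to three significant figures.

Q̄ ≈ 484 W/m²

cos h₀ = −tan(+40.8°) tan(+19.000°) = -0.2972, h₀ = 1.8726 rad.
Bracket: h₀ sin ϕ sin δ + cos ϕ cos δ sin h₀ = 1.8726×0.65342×0.32557 + 0.75700×0.94552×0.95481 = 0.398366 + 0.683414 = 1.081780.
Inverse-square distance factor (a/d)² = 0.9829² = 0.966092.
Q̄ = (S_0/π) × 0.966092 × [bracket] = (1456/π) × 0.966092 × 1.081780 = 484.4 W/m².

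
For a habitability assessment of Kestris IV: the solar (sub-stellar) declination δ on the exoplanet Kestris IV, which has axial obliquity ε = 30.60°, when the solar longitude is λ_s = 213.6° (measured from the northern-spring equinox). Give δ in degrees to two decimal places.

δ = -16.36°

sin δ = sin ε · sin λ_s = sin 30.60° × sin 213.6° = -0.281699.
δ = arcsin(-0.281699) = -16.36°.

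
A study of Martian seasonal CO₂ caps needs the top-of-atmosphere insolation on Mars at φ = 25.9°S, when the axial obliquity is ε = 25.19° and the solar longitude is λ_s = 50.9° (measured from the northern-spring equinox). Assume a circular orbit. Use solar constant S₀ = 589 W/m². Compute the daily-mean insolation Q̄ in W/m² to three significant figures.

Q̄ ≈ 119 W/m²

Solar declination: sin δ = sin ε · sin λ_s = sin 25.19° × sin 50.9° = 0.33030, so δ = +19.287°.
cos H₀ = −tan(-25.9°) tan(+19.287°) = 0.1699, H₀ = 1.4000 rad.
Bracket: H₀ sin φ sin δ + cos φ cos δ sin H₀ = 1.4000×-0.43680×0.33030 + 0.89956×0.94388×0.98546 = -0.201985 + 0.836731 = 0.634746.
Q̄ = (S₀/π) × [bracket] = (589/π) × 0.634746 = 119.0 W/m².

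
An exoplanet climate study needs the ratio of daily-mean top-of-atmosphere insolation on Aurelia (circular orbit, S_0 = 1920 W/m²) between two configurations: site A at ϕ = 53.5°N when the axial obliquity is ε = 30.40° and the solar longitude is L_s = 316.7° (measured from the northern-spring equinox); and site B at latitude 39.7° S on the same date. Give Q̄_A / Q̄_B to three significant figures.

Q̄_A / Q̄_B ≈ 0.173

— Configuration A (ϕ=+53.5°):
Solar declination: sin δ = sin ε · sin L_s = sin 30.40° × sin 316.7° = -0.34705, so δ = -20.307°.
cos h₀ = −tan(+53.5°) tan(-20.307°) = 0.5001, h₀ = 1.0471 rad.
Bracket: h₀ sin ϕ sin δ + cos ϕ cos δ sin h₀ = 1.0471×0.80386×-0.34705 + 0.59482×0.93785×0.86597 = -0.292120 + 0.483083 = 0.190963.
Q̄ = (S_0/π) × [bracket] = (1920/π) × 0.190963 = 116.71 W/m².
— Configuration B (ϕ=-39.7°):
cos h₀ = −tan(-39.7°) tan(-20.307°) = -0.3072, h₀ = 1.8831 rad.
Bracket: h₀ sin ϕ sin δ + cos ϕ cos δ sin h₀ = 1.8831×-0.63877×-0.34705 + 0.76940×0.93785×0.95164 = 0.417455 + 0.686686 = 1.104141.
Q̄ = (S_0/π) × [bracket] = (1920/π) × 1.104141 = 674.80 W/m².
Ratio Q̄_A / Q̄_B = 116.71 / 674.80 = 0.1730.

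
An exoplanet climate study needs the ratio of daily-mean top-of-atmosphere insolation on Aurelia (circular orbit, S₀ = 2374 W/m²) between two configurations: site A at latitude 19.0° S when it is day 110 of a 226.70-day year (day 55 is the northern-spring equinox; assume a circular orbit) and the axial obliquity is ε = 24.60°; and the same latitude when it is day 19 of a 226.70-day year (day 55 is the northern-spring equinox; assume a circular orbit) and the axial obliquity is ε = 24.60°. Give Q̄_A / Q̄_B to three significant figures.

— Configuration A (φ=-19.0°):
Solar longitude: λ_s = 360° × (110 − 55)/226.70 = 87.340°.
sin δ = sin 24.60° × sin 87.340° = 0.41583, so δ = +24.572°.
cos H₀ = −tan(-19.0°) tan(+24.572°) = 0.1574, H₀ = 1.4127 rad.
Bracket: H₀ sin φ sin δ + cos φ cos δ sin H₀ = 1.4127×-0.32557×0.41583 + 0.94552×0.90944×0.98753 = -0.191254 + 0.849171 = 0.657917.
Q̄ = (S₀/π) × [bracket] = (2374/π) × 0.657917 = 497.17 W/m².
— Configuration B (φ=-19.0°):
Solar longitude: λ_s = 360° × (19 − 55)/226.70 = -57.168°, i.e. -57.168° + 360° = 302.832°.
sin δ = sin 24.60° × sin 302.832° = -0.34979, so δ = -20.474°.
cos H₀ = −tan(-19.0°) tan(-20.474°) = -0.1286, H₀ = 1.6997 rad.
Bracket: H₀ sin φ sin δ + cos φ cos δ sin H₀ = 1.6997×-0.32557×-0.34979 + 0.94552×0.93683×0.99170 = 0.193564 + 0.878439 = 1.072003.
Q̄ = (S₀/π) × [bracket] = (2374/π) × 1.072003 = 810.08 W/m².
Ratio Q̄_A / Q̄_B = 497.17 / 810.08 = 0.6137.

Q̄_A / Q̄_B ≈ 0.614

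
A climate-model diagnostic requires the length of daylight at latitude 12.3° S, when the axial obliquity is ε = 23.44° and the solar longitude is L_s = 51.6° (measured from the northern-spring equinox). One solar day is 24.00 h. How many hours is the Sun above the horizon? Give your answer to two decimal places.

Solar declination: sin δ = sin ε · sin L_s = sin 23.44° × sin 51.6° = 0.31174, so δ = +18.164°.
cos h₀ = −tan ϕ · tan δ = −tan(-12.3°) × tan(+18.164°) = 0.0715, so h₀ = 1.4992 rad = 85.90°.
Daylight = 2h₀/(2π) × 24.00 h = (1.4992/π) × 24.00 = 11.45 h.

11.45 h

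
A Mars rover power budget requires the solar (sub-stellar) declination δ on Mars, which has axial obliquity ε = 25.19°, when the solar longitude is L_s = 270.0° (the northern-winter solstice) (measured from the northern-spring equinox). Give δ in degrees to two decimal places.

sin δ = sin ε · sin L_s = sin 25.19° × sin 270.0° = -0.425621.
δ = arcsin(-0.425621) = -25.19°.

δ = -25.19°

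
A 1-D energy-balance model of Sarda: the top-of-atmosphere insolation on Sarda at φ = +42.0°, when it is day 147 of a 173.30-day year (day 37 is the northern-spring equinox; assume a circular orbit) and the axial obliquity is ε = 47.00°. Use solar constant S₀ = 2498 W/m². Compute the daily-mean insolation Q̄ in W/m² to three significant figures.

Q̄ ≈ 125 W/m²

Solar longitude: λ_s = 360° × (147 − 37)/173.30 = 228.505°.
sin δ = sin 47.00° × sin 228.505° = -0.54780, so δ = -33.216°.
cos H₀ = −tan(+42.0°) tan(-33.216°) = 0.5896, H₀ = 0.9403 rad.
Bracket: H₀ sin φ sin δ + cos φ cos δ sin H₀ = 0.9403×0.66913×-0.54780 + 0.74314×0.83661×0.80772 = -0.344666 + 0.502174 = 0.157508.
Q̄ = (S₀/π) × [bracket] = (2498/π) × 0.157508 = 125.2 W/m².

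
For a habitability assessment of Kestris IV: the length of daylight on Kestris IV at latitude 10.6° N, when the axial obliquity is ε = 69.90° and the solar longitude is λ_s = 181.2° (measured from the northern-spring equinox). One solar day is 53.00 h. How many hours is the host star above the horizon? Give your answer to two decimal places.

Solar declination: sin δ = sin ε · sin λ_s = sin 69.90° × sin 181.2° = -0.01967, so δ = -1.127°.
cos H₀ = −tan φ · tan δ = −tan(+10.6°) × tan(-1.127°) = 0.0037, so H₀ = 1.5671 rad = 89.79°.
Daylight = 2H₀/(2π) × 53.00 h = (1.5671/π) × 53.00 = 26.44 h.

26.44 h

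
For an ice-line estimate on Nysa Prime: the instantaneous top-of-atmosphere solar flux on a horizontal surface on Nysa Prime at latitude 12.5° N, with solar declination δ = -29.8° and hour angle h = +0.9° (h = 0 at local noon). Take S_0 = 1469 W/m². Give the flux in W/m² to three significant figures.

cos θ_z = sin ϕ sin δ + cos ϕ cos δ cos h = -0.107565 + 0.847091 = 0.739526.
Flux = S_0 · cos θ_z = 1469 × 0.739526 = 1086 W/m².

1.09e+03 W/m²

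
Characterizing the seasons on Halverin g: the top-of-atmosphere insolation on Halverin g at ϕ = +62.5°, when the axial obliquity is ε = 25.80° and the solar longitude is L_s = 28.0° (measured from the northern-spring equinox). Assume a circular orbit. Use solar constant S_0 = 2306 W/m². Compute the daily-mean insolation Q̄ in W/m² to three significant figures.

Q̄ ≈ 568 W/m²

Solar declination: sin δ = sin ε · sin L_s = sin 25.80° × sin 28.0° = 0.20433, so δ = +11.790°.
cos h₀ = −tan(+62.5°) tan(+11.790°) = -0.4010, h₀ = 1.9834 rad.
Bracket: h₀ sin ϕ sin δ + cos ϕ cos δ sin h₀ = 1.9834×0.88701×0.20433 + 0.46175×0.97890×0.91609 = 0.359477 + 0.414079 = 0.773556.
Q̄ = (S_0/π) × [bracket] = (2306/π) × 0.773556 = 567.8 W/m².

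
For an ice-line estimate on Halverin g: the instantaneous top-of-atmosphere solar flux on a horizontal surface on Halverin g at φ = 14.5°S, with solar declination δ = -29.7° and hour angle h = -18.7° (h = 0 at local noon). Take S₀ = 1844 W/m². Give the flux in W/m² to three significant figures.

1.70e+03 W/m²

cos θ_z = sin φ sin δ + cos φ cos δ cos h = 0.124053 + 0.796569 = 0.920622.
Flux = S₀ · cos θ_z = 1844 × 0.920622 = 1698 W/m².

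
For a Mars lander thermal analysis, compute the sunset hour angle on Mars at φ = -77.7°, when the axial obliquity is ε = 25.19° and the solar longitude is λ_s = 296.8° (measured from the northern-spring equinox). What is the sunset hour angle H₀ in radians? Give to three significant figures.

Solar declination: sin δ = sin ε · sin λ_s = sin 25.19° × sin 296.8° = -0.37990, so δ = -22.328°.
Sunrise equation: cos H₀ = −tan φ · tan δ = -1.8836 ≤ −1, so the Sun never sets (polar day) and H₀ = π.

H₀ = 3.14 rad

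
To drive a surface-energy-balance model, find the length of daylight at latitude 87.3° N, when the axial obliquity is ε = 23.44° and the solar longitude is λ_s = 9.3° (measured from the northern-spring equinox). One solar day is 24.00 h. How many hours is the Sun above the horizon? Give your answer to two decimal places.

24.00 h

Solar declination: sin δ = sin ε · sin λ_s = sin 23.44° × sin 9.3° = 0.06428, so δ = +3.686°.
Sunrise equation: cos H₀ = −tan φ · tan δ = -1.3660 ≤ −1, so the Sun never sets (polar day) and H₀ = π.
Daylight = 2H₀/(2π) × 24.00 h = (3.1416/π) × 24.00 = 24.00 h.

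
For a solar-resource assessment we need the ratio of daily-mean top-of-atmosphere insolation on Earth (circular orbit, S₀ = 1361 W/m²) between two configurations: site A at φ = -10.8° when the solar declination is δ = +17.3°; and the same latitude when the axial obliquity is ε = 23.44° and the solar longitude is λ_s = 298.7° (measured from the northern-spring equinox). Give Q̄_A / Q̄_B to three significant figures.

— Configuration A (φ=-10.8°):
cos H₀ = −tan(-10.8°) tan(+17.300°) = 0.0594, H₀ = 1.5113 rad.
Bracket: H₀ sin φ sin δ + cos φ cos δ sin H₀ = 1.5113×-0.18738×0.29737 + 0.98229×0.95476×0.99823 = -0.084211 + 0.936191 = 0.851980.
Q̄ = (S₀/π) × [bracket] = (1361/π) × 0.851980 = 369.09 W/m².
— Configuration B (φ=-10.8°):
Solar declination: sin δ = sin ε · sin λ_s = sin 23.44° × sin 298.7° = -0.34892, so δ = -20.421°.
cos H₀ = −tan(-10.8°) tan(-20.421°) = -0.0710, H₀ = 1.6419 rad.
Bracket: H₀ sin φ sin δ + cos φ cos δ sin H₀ = 1.6419×-0.18738×-0.34892 + 0.98229×0.93715×0.99747 = 0.107348 + 0.918224 = 1.025572.
Q̄ = (S₀/π) × [bracket] = (1361/π) × 1.025572 = 444.30 W/m².
Ratio Q̄_A / Q̄_B = 369.09 / 444.30 = 0.8307.

Q̄_A / Q̄_B ≈ 0.831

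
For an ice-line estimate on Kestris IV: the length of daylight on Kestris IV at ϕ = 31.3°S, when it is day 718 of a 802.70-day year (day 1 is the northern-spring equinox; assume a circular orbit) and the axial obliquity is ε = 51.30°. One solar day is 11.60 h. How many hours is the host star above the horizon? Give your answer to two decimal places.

Solar longitude: L_s = 360° × (718 − 1)/802.70 = 321.565°.
sin δ = sin 51.30° × sin 321.565° = -0.48514, so δ = -29.022°.
cos h₀ = −tan ϕ · tan δ = −tan(-31.3°) × tan(-29.022°) = -0.3373, so h₀ = 1.9149 rad = 109.71°.
Daylight = 2h₀/(2π) × 11.60 h = (1.9149/π) × 11.60 = 7.07 h.

7.07 h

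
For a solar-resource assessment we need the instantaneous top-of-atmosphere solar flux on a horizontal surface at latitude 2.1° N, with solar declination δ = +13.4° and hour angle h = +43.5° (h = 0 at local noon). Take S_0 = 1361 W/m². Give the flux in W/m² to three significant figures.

cos θ_z = sin ϕ sin δ + cos ϕ cos δ cos h = 0.008492 + 0.705153 = 0.713645.
Flux = S_0 · cos θ_z = 1361 × 0.713645 = 971.3 W/m².

971 W/m²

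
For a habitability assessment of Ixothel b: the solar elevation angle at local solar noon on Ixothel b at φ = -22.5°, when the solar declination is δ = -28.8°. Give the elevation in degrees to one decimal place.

83.7°

At local noon the hour angle is zero, so the zenith angle equals |φ − δ| = |-22.5° − (-28.800°)| = 6.300°.
Elevation = 90° − 6.300° = 83.7°.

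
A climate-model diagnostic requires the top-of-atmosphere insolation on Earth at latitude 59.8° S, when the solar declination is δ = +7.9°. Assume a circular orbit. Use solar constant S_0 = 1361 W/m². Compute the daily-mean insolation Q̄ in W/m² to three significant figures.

cos h₀ = −tan(-59.8°) tan(+7.900°) = 0.2384, h₀ = 1.3301 rad.
Bracket: h₀ sin ϕ sin δ + cos ϕ cos δ sin h₀ = 1.3301×-0.86427×0.13744 + 0.50302×0.99051×0.97116 = -0.157996 + 0.483877 = 0.325881.
Q̄ = (S_0/π) × [bracket] = (1361/π) × 0.325881 = 141.2 W/m².

Q̄ ≈ 141 W/m²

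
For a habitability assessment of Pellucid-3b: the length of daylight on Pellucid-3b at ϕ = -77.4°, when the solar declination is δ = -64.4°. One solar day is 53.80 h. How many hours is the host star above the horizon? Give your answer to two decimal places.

53.80 h

Sunrise equation: cos h₀ = −tan ϕ · tan δ = -9.3374 ≤ −1, so the host star never sets (polar day) and h₀ = π.
Daylight = 2h₀/(2π) × 53.80 h = (3.1416/π) × 53.80 = 53.80 h.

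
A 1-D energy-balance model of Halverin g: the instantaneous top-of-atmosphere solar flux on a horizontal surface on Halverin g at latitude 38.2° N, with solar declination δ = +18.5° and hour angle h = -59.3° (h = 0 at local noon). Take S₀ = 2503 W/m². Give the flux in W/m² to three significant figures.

cos θ_z = sin φ sin δ + cos φ cos δ cos h = 0.196224 + 0.380480 = 0.576704.
Flux = S₀ · cos θ_z = 2503 × 0.576704 = 1443 W/m².

1.44e+03 W/m²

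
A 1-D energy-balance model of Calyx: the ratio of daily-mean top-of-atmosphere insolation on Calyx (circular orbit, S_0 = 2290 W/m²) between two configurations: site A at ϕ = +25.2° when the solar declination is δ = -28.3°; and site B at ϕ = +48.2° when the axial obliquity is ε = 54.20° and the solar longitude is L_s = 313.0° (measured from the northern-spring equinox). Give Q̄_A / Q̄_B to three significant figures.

— Configuration A (ϕ=+25.2°):
cos h₀ = −tan(+25.2°) tan(-28.300°) = 0.2534, h₀ = 1.3146 rad.
Bracket: h₀ sin ϕ sin δ + cos ϕ cos δ sin h₀ = 1.3146×0.42578×-0.47409 + 0.90483×0.88048×0.96737 = -0.265363 + 0.770689 = 0.505326.
Q̄ = (S_0/π) × [bracket] = (2290/π) × 0.505326 = 368.35 W/m².
— Configuration B (ϕ=+48.2°):
Solar declination: sin δ = sin ε · sin L_s = sin 54.20° × sin 313.0° = -0.59317, so δ = -36.383°.
cos h₀ = −tan(+48.2°) tan(-36.383°) = 0.8241, h₀ = 0.6023 rad.
Bracket: h₀ sin ϕ sin δ + cos ϕ cos δ sin h₀ = 0.6023×0.74548×-0.59317 + 0.66653×0.80507×0.56650 = -0.266335 + 0.303986 = 0.037651.
Q̄ = (S_0/π) × [bracket] = (2290/π) × 0.037651 = 27.445 W/m².
Ratio Q̄_A / Q̄_B = 368.35 / 27.445 = 13.42.

Q̄_A / Q̄_B ≈ 13.4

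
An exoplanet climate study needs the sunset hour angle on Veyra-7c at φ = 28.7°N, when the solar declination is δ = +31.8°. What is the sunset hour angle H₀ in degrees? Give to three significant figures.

cos H₀ = −tan φ · tan δ = −tan(+28.7°) × tan(+31.800°) = -0.3395, so H₀ = 1.9171 rad = 109.84°.

H₀ = 110°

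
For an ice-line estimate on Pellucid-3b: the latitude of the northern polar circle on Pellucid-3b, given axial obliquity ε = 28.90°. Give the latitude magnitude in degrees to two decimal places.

The polar circle is the lowest latitude that experiences at least one full rotation of continuous daylight at the northern-summer solstice; it lies at |φ| = 90° − ε = 90° − 28.90° = 61.10°.

61.10°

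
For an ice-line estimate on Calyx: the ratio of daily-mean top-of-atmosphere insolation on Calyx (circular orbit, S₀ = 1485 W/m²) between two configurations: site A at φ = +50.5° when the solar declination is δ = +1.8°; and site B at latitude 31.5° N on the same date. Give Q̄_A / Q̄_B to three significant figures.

— Configuration A (φ=+50.5°):
cos H₀ = −tan(+50.5°) tan(+1.800°) = -0.0381, H₀ = 1.6089 rad.
Bracket: H₀ sin φ sin δ + cos φ cos δ sin H₀ = 1.6089×0.77162×0.03141 + 0.63608×0.99951×0.99927 = 0.038994 + 0.635304 = 0.674298.
Q̄ = (S₀/π) × [bracket] = (1485/π) × 0.674298 = 318.73 W/m².
— Configuration B (φ=+31.5°):
cos H₀ = −tan(+31.5°) tan(+1.800°) = -0.0193, H₀ = 1.5901 rad.
Bracket: H₀ sin φ sin δ + cos φ cos δ sin H₀ = 1.5901×0.52250×0.03141 + 0.85264×0.99951×0.99981 = 0.026096 + 0.852060 = 0.878156.
Q̄ = (S₀/π) × [bracket] = (1485/π) × 0.878156 = 415.10 W/m².
Ratio Q̄_A / Q̄_B = 318.73 / 415.10 = 0.7678.

Q̄_A / Q̄_B ≈ 0.768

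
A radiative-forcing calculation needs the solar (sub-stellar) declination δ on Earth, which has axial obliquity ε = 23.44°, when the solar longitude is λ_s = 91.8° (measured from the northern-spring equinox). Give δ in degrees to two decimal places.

δ = +23.43°

sin δ = sin ε · sin λ_s = sin 23.44° × sin 91.8° = 0.397592.
δ = arcsin(0.397592) = +23.43°.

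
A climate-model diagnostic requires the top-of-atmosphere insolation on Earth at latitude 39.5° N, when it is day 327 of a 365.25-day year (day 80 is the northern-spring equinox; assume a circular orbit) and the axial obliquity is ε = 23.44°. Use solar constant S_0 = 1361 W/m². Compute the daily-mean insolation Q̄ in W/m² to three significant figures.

Solar longitude: L_s = 360° × (327 − 80)/365.25 = 243.450°.
sin δ = sin 23.44° × sin 243.450° = -0.35584, so δ = -20.845°.
cos h₀ = −tan(+39.5°) tan(-20.845°) = 0.3139, h₀ = 1.2515 rad.
Bracket: h₀ sin ϕ sin δ + cos ϕ cos δ sin h₀ = 1.2515×0.63608×-0.35584 + 0.77162×0.93455×0.94946 = -0.283268 + 0.684672 = 0.401404.
Q̄ = (S_0/π) × [bracket] = (1361/π) × 0.401404 = 173.9 W/m².

Q̄ ≈ 174 W/m²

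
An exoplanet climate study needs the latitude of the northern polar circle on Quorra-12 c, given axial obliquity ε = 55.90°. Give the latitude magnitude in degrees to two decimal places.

34.10°

The polar circle is the lowest latitude that experiences at least one full rotation of continuous daylight at the northern-summer solstice; it lies at |ϕ| = 90° − ε = 90° − 55.90° = 34.10°.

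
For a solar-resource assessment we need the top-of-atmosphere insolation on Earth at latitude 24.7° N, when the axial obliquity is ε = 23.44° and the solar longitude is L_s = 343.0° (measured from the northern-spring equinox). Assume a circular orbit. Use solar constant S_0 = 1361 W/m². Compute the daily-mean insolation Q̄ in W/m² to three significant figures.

Solar declination: sin δ = sin ε · sin L_s = sin 23.44° × sin 343.0° = -0.11630, so δ = -6.679°.
cos h₀ = −tan(+24.7°) tan(-6.679°) = 0.0539, h₀ = 1.5169 rad.
Bracket: h₀ sin ϕ sin δ + cos ϕ cos δ sin h₀ = 1.5169×0.41787×-0.11630 + 0.90851×0.99321×0.99855 = -0.073719 + 0.901033 = 0.827314.
Q̄ = (S_0/π) × [bracket] = (1361/π) × 0.827314 = 358.4 W/m².

Q̄ ≈ 358 W/m²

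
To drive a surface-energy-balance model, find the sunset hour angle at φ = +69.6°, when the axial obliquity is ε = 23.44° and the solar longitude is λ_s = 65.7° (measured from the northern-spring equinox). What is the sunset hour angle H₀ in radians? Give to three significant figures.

Solar declination: sin δ = sin ε · sin λ_s = sin 23.44° × sin 65.7° = 0.36255, so δ = +21.257°.
Sunrise equation: cos H₀ = −tan φ · tan δ = -1.0460 ≤ −1, so the Sun never sets (polar day) and H₀ = π.

H₀ = 3.14 rad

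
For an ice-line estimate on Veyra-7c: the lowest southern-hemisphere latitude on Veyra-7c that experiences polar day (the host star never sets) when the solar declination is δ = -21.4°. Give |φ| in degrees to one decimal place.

Polar day requires cos H₀ = −tan φ tan δ ≤ −1, i.e. tan φ tan δ ≥ 1.
The boundary is |tan φ| · |tan δ| = 1, so |φ| = 90° − |δ| = 90° − 21.4° = 68.6° in the southern hemisphere.

|φ| = 68.6°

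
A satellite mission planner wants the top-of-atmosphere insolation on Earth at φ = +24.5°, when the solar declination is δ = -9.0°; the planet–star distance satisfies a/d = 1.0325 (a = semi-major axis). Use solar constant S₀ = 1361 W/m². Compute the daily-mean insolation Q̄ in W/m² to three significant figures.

cos H₀ = −tan(+24.5°) tan(-9.000°) = 0.0722, H₀ = 1.4986 rad.
Bracket: H₀ sin φ sin δ + cos φ cos δ sin H₀ = 1.4986×0.41469×-0.15643 + 0.90996×0.98769×0.99739 = -0.097214 + 0.896413 = 0.799199.
Inverse-square distance factor (a/d)² = 1.0325² = 1.066056.
Q̄ = (S₀/π) × 1.066056 × [bracket] = (1361/π) × 1.066056 × 0.799199 = 369.1 W/m².

Q̄ ≈ 369 W/m²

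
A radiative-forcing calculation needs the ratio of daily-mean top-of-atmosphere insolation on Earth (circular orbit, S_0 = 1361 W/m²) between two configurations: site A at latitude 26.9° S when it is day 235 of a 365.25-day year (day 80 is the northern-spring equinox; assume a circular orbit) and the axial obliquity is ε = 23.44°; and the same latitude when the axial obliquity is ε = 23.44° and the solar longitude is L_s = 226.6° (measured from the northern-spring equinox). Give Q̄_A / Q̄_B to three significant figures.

— Configuration A (ϕ=-26.9°):
Solar longitude: L_s = 360° × (235 − 80)/365.25 = 152.772°.
sin δ = sin 23.44° × sin 152.772° = 0.18200, so δ = +10.486°.
cos h₀ = −tan(-26.9°) tan(+10.486°) = 0.0939, h₀ = 1.4768 rad.
Bracket: h₀ sin ϕ sin δ + cos ϕ cos δ sin h₀ = 1.4768×-0.45243×0.18200 + 0.89180×0.98330×0.99558 = -0.121603 + 0.873031 = 0.751428.
Q̄ = (S_0/π) × [bracket] = (1361/π) × 0.751428 = 325.53 W/m².
— Configuration B (ϕ=-26.9°):
Solar declination: sin δ = sin ε · sin L_s = sin 23.44° × sin 226.6° = -0.28902, so δ = -16.799°.
cos h₀ = −tan(-26.9°) tan(-16.799°) = -0.1532, h₀ = 1.7246 rad.
Bracket: h₀ sin ϕ sin δ + cos ϕ cos δ sin h₀ = 1.7246×-0.45243×-0.28902 + 0.89180×0.95732×0.98820 = 0.225511 + 0.843664 = 1.069175.
Q̄ = (S_0/π) × [bracket] = (1361/π) × 1.069175 = 463.19 W/m².
Ratio Q̄_A / Q̄_B = 325.53 / 463.19 = 0.7028.

Q̄_A / Q̄_B ≈ 0.703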